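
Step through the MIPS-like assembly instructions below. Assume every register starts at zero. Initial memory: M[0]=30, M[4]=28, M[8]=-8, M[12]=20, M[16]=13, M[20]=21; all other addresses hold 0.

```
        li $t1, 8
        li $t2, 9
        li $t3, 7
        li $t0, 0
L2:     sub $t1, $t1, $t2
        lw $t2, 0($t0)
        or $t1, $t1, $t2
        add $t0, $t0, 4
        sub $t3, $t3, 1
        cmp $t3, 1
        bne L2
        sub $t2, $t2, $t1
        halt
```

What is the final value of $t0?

24

li $t1, 8 → $t1=8
li $t2, 9 → $t2=9
li $t3, 7 → $t3=7
li $t0, 0 → $t0=0
sub $t1, $t1, $t2 → $t1=8-9=-1
lw $t2, 0($t0) → $t2=M[0]=30
or $t1, $t1, $t2 → $t1=(-1)|30=-1
add $t0, $t0, 4 → $t0=0+4=4
sub $t3, $t3, 1 → $t3=7-1=6
cmp $t3, 1  (cmp 6,1)
bne L2: taken
sub $t1, $t1, $t2 → $t1=(-1)-30=-31
lw $t2, 0($t0) → $t2=M[4]=28
or $t1, $t1, $t2 → $t1=(-31)|28=-3
add $t0, $t0, 4 → $t0=4+4=8
sub $t3, $t3, 1 → $t3=6-1=5
cmp $t3, 1  (cmp 5,1)
bne L2: taken
sub $t1, $t1, $t2 → $t1=(-3)-28=-31
lw $t2, 0($t0) → $t2=M[8]=-8
or $t1, $t1, $t2 → $t1=(-31)|(-8)=-7
add $t0, $t0, 4 → $t0=8+4=12
sub $t3, $t3, 1 → $t3=5-1=4
cmp $t3, 1  (cmp 4,1)
bne L2: taken
sub $t1, $t1, $t2 → $t1=(-7)-(-8)=1
lw $t2, 0($t0) → $t2=M[12]=20
or $t1, $t1, $t2 → $t1=1|20=21
add $t0, $t0, 4 → $t0=12+4=16
sub $t3, $t3, 1 → $t3=4-1=3
cmp $t3, 1  (cmp 3,1)
bne L2: taken
sub $t1, $t1, $t2 → $t1=21-20=1
lw $t2, 0($t0) → $t2=M[16]=13
or $t1, $t1, $t2 → $t1=1|13=13
add $t0, $t0, 4 → $t0=16+4=20
sub $t3, $t3, 1 → $t3=3-1=2
cmp $t3, 1  (cmp 2,1)
bne L2: taken
sub $t1, $t1, $t2 → $t1=13-13=0
lw $t2, 0($t0) → $t2=M[20]=21
or $t1, $t1, $t2 → $t1=0|21=21
add $t0, $t0, 4 → $t0=20+4=24
sub $t3, $t3, 1 → $t3=2-1=1
cmp $t3, 1  (cmp 1,1)
bne L2: not taken
sub $t2, $t2, $t1 → $t2=21-21=0
halt.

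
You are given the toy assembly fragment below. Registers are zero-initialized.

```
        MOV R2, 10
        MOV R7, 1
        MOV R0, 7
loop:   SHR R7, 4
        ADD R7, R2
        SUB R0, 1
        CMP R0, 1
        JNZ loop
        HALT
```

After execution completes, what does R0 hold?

1

R2=10
R7=1
R0=7
R7=1>>4=0
R7=0+10=10
R0=7-1=6
CMP R0, 1  (cmp 6,1)
JNZ loop: taken
R7=10>>4=0
R7=0+10=10
R0=6-1=5
CMP R0, 1  (cmp 5,1)
JNZ loop: taken
R7=10>>4=0
R7=0+10=10
R0=5-1=4
CMP R0, 1  (cmp 4,1)
JNZ loop: taken
R7=10>>4=0
R7=0+10=10
R0=4-1=3
CMP R0, 1  (cmp 3,1)
JNZ loop: taken
R7=10>>4=0
R7=0+10=10
R0=3-1=2
CMP R0, 1  (cmp 2,1)
JNZ loop: taken
R7=10>>4=0
R7=0+10=10
R0=2-1=1
CMP R0, 1  (cmp 1,1)
JNZ loop: not taken
halt.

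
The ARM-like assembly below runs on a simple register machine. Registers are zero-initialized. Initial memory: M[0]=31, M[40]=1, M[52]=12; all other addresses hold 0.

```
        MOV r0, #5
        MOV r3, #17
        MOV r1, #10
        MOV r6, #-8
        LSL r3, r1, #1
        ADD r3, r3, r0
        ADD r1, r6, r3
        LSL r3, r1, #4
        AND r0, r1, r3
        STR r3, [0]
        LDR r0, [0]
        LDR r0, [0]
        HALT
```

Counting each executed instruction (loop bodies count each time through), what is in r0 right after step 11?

272

after MOV r0, #5: r0=5
after MOV r3, #17: r3=17
after MOV r1, #10: r1=10
after MOV r6, #-8: r6=-8
after LSL r3, r1, #1: r3=10<<1=20
after ADD r3, r3, r0: r3=20+5=25
after ADD r1, r6, r3: r1=(-8)+25=17
after LSL r3, r1, #4: r3=17<<4=272
after AND r0, r1, r3: r0=17&272=16
STR r3, [0] → M[0]=272
after LDR r0, [0]: r0=M[0]=272
After step 11: r0 = 272.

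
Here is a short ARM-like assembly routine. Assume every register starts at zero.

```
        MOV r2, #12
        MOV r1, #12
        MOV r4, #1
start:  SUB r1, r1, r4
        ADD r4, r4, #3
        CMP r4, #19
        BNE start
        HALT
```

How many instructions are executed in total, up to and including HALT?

28

r2=12
r1=12
r4=1
r1=12-1=11
r4=1+3=4
CMP r4, #19  (cmp 4,19)
BNE start: taken
r1=11-4=7
r4=4+3=7
CMP r4, #19  (cmp 7,19)
BNE start: taken
r1=7-7=0
r4=7+3=10
CMP r4, #19  (cmp 10,19)
BNE start: taken
r1=0-10=-10
r4=10+3=13
CMP r4, #19  (cmp 13,19)
BNE start: taken
r1=(-10)-13=-23
r4=13+3=16
CMP r4, #19  (cmp 16,19)
BNE start: taken
r1=(-23)-16=-39
r4=16+3=19
CMP r4, #19  (cmp 19,19)
BNE start: not taken
halt.
Total executed instructions: 28.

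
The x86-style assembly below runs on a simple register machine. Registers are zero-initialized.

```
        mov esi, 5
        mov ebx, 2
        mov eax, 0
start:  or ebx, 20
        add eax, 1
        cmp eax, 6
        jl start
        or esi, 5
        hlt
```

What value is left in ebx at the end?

22

esi=5
ebx=2
eax=0
ebx=2|20=22
eax=0+1=1
cmp eax, 6  (cmp 1,6)
jl start: taken
ebx=22|20=22
eax=1+1=2
cmp eax, 6  (cmp 2,6)
jl start: taken
ebx=22|20=22
eax=2+1=3
cmp eax, 6  (cmp 3,6)
jl start: taken
ebx=22|20=22
eax=3+1=4
cmp eax, 6  (cmp 4,6)
jl start: taken
ebx=22|20=22
eax=4+1=5
cmp eax, 6  (cmp 5,6)
jl start: taken
ebx=22|20=22
eax=5+1=6
cmp eax, 6  (cmp 6,6)
jl start: not taken
esi=5|5=5
halt.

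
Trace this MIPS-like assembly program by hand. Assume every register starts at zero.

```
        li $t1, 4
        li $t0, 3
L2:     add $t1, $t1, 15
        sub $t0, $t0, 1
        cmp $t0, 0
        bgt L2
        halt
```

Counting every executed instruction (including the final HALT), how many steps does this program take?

$t1=4
$t0=3
$t1=4+15=19
$t0=3-1=2
cmp $t0, 0  (cmp 2,0)
bgt L2: taken
$t1=19+15=34
$t0=2-1=1
cmp $t0, 0  (cmp 1,0)
bgt L2: taken
$t1=34+15=49
$t0=1-1=0
cmp $t0, 0  (cmp 0,0)
bgt L2: not taken
halt.
Total executed instructions: 15.

15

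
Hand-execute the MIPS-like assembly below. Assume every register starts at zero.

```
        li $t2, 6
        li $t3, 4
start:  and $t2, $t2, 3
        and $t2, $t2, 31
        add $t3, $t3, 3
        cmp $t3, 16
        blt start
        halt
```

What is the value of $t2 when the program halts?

2

$t2=6
$t3=4
$t2=6&3=2
$t2=2&31=2
$t3=4+3=7
cmp $t3, 16  (cmp 7,16)
blt start: taken
$t2=2&3=2
$t2=2&31=2
$t3=7+3=10
cmp $t3, 16  (cmp 10,16)
blt start: taken
$t2=2&3=2
$t2=2&31=2
$t3=10+3=13
cmp $t3, 16  (cmp 13,16)
blt start: taken
$t2=2&3=2
$t2=2&31=2
$t3=13+3=16
cmp $t3, 16  (cmp 16,16)
blt start: not taken
halt.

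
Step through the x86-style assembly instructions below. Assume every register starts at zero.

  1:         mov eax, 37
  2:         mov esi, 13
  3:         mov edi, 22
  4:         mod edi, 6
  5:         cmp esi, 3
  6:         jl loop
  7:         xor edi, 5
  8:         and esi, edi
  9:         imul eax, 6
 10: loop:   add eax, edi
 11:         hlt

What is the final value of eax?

mov eax, 37 → eax=37
mov esi, 13 → esi=13
mov edi, 22 → edi=22
mod edi, 6 → edi=22%6=4
cmp esi, 3  (cmp 13,3)
jl loop: not taken
xor edi, 5 → edi=4^5=1
and esi, edi → esi=13&1=1
imul eax, 6 → eax=37*6=222
add eax, edi → eax=222+1=223
halt.

223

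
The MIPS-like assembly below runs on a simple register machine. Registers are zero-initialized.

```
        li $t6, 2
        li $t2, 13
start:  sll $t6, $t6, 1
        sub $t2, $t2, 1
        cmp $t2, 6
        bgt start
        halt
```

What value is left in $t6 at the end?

li $t6, 2 → $t6=2
li $t2, 13 → $t2=13
sll $t6, $t6, 1 → $t6=2<<1=4
sub $t2, $t2, 1 → $t2=13-1=12
cmp $t2, 6  (cmp 12,6)
bgt start: taken
sll $t6, $t6, 1 → $t6=4<<1=8
sub $t2, $t2, 1 → $t2=12-1=11
cmp $t2, 6  (cmp 11,6)
bgt start: taken
sll $t6, $t6, 1 → $t6=8<<1=16
sub $t2, $t2, 1 → $t2=11-1=10
cmp $t2, 6  (cmp 10,6)
bgt start: taken
sll $t6, $t6, 1 → $t6=16<<1=32
sub $t2, $t2, 1 → $t2=10-1=9
cmp $t2, 6  (cmp 9,6)
bgt start: taken
sll $t6, $t6, 1 → $t6=32<<1=64
sub $t2, $t2, 1 → $t2=9-1=8
cmp $t2, 6  (cmp 8,6)
bgt start: taken
sll $t6, $t6, 1 → $t6=64<<1=128
sub $t2, $t2, 1 → $t2=8-1=7
cmp $t2, 6  (cmp 7,6)
bgt start: taken
sll $t6, $t6, 1 → $t6=128<<1=256
sub $t2, $t2, 1 → $t2=7-1=6
cmp $t2, 6  (cmp 6,6)
bgt start: not taken
halt.

256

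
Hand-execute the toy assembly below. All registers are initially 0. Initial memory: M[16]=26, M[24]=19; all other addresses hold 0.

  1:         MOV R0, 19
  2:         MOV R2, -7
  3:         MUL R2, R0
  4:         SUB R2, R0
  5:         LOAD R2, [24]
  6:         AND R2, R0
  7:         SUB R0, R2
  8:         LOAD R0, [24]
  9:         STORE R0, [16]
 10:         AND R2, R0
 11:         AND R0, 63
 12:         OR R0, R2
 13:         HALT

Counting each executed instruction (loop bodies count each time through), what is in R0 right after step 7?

0

R0=19
R2=-7
R2=(-7)*19=-133
R2=(-133)-19=-152
R2=M[24]=19
R2=19&19=19
R0=19-19=0
After step 7: R0 = 0.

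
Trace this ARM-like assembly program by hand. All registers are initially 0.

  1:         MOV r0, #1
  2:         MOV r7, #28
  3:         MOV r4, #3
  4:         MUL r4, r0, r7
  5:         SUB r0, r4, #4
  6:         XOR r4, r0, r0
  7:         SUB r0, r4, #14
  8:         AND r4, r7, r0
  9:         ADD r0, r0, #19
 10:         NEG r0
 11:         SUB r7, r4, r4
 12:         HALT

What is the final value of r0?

-5

MOV r0, #1 → r0=1
MOV r7, #28 → r7=28
MOV r4, #3 → r4=3
MUL r4, r0, r7 → r4=1*28=28
SUB r0, r4, #4 → r0=28-4=24
XOR r4, r0, r0 → r4=24^24=0
SUB r0, r4, #14 → r0=0-14=-14
AND r4, r7, r0 → r4=28&(-14)=16
ADD r0, r0, #19 → r0=(-14)+19=5
NEG r0 → r0=-(5)=-5
SUB r7, r4, r4 → r7=16-16=0
halt.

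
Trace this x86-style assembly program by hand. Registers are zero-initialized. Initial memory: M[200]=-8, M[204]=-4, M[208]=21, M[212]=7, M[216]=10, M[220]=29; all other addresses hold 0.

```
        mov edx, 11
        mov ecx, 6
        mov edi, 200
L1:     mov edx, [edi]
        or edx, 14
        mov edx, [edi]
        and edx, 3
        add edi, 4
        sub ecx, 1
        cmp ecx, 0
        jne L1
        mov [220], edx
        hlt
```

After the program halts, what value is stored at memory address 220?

edx=11
ecx=6
edi=200
edx=M[200]=-8
edx=(-8)|14=-2
edx=M[200]=-8
edx=(-8)&3=0
edi=200+4=204
ecx=6-1=5
cmp ecx, 0  (cmp 5,0)
jne L1: taken
edx=M[204]=-4
edx=(-4)|14=-2
edx=M[204]=-4
edx=(-4)&3=0
edi=204+4=208
ecx=5-1=4
cmp ecx, 0  (cmp 4,0)
jne L1: taken
edx=M[208]=21
edx=21|14=31
edx=M[208]=21
edx=21&3=1
edi=208+4=212
ecx=4-1=3
cmp ecx, 0  (cmp 3,0)
jne L1: taken
edx=M[212]=7
edx=7|14=15
edx=M[212]=7
edx=7&3=3
edi=212+4=216
ecx=3-1=2
cmp ecx, 0  (cmp 2,0)
jne L1: taken
edx=M[216]=10
edx=10|14=14
edx=M[216]=10
edx=10&3=2
edi=216+4=220
ecx=2-1=1
cmp ecx, 0  (cmp 1,0)
jne L1: taken
edx=M[220]=29
edx=29|14=31
edx=M[220]=29
edx=29&3=1
edi=220+4=224
ecx=1-1=0
cmp ecx, 0  (cmp 0,0)
jne L1: not taken
mov [220], edx → M[220]=1
halt.

1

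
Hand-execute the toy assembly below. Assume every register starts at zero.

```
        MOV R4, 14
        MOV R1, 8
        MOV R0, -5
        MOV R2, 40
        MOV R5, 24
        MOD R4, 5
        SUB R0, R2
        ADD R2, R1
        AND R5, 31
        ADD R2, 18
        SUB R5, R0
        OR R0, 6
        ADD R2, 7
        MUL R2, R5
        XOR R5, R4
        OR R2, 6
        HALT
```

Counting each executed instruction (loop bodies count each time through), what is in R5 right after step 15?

MOV R4, 14 → R4=14
MOV R1, 8 → R1=8
MOV R0, -5 → R0=-5
MOV R2, 40 → R2=40
MOV R5, 24 → R5=24
MOD R4, 5 → R4=14%5=4
SUB R0, R2 → R0=(-5)-40=-45
ADD R2, R1 → R2=40+8=48
AND R5, 31 → R5=24&31=24
ADD R2, 18 → R2=48+18=66
SUB R5, R0 → R5=24-(-45)=69
OR R0, 6 → R0=(-45)|6=-41
ADD R2, 7 → R2=66+7=73
MUL R2, R5 → R2=73*69=5037
XOR R5, R4 → R5=69^4=65
After step 15: R5 = 65.

65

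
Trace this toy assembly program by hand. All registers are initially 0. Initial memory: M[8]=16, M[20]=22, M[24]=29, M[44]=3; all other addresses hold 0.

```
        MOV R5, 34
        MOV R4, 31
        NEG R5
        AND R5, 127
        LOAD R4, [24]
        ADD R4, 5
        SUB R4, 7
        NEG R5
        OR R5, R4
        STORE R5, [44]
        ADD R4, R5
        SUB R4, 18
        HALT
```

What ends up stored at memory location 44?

after MOV R5, 34: R5=34
after MOV R4, 31: R4=31
after NEG R5: R5=-(34)=-34
after AND R5, 127: R5=(-34)&127=94
after LOAD R4, [24]: R4=M[24]=29
after ADD R4, 5: R4=29+5=34
after SUB R4, 7: R4=34-7=27
after NEG R5: R5=-(94)=-94
after OR R5, R4: R5=(-94)|27=-69
STORE R5, [44] → M[44]=-69
after ADD R4, R5: R4=27+(-69)=-42
after SUB R4, 18: R4=(-42)-18=-60
halt.

-69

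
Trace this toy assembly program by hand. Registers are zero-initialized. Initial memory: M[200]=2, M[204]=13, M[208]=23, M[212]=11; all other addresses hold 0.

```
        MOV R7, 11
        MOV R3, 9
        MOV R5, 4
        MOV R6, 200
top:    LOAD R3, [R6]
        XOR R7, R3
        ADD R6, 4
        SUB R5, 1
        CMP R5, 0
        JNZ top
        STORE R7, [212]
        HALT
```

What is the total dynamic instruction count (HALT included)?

30

MOV R7, 11 → R7=11
MOV R3, 9 → R3=9
MOV R5, 4 → R5=4
MOV R6, 200 → R6=200
LOAD R3, [R6] → R3=M[200]=2
XOR R7, R3 → R7=11^2=9
ADD R6, 4 → R6=200+4=204
SUB R5, 1 → R5=4-1=3
CMP R5, 0  (cmp 3,0)
JNZ top: taken
LOAD R3, [R6] → R3=M[204]=13
XOR R7, R3 → R7=9^13=4
ADD R6, 4 → R6=204+4=208
SUB R5, 1 → R5=3-1=2
CMP R5, 0  (cmp 2,0)
JNZ top: taken
LOAD R3, [R6] → R3=M[208]=23
XOR R7, R3 → R7=4^23=19
ADD R6, 4 → R6=208+4=212
SUB R5, 1 → R5=2-1=1
CMP R5, 0  (cmp 1,0)
JNZ top: taken
LOAD R3, [R6] → R3=M[212]=11
XOR R7, R3 → R7=19^11=24
ADD R6, 4 → R6=212+4=216
SUB R5, 1 → R5=1-1=0
CMP R5, 0  (cmp 0,0)
JNZ top: not taken
STORE R7, [212] → M[212]=24
halt.
Total executed instructions: 30.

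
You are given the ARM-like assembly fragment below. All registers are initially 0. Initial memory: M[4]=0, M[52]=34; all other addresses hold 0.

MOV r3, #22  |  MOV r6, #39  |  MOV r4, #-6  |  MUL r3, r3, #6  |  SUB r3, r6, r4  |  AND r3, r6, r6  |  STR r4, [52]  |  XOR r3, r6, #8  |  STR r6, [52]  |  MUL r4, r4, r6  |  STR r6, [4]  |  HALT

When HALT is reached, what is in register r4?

MOV r3, #22 → r3=22
MOV r6, #39 → r6=39
MOV r4, #-6 → r4=-6
MUL r3, r3, #6 → r3=22*6=132
SUB r3, r6, r4 → r3=39-(-6)=45
AND r3, r6, r6 → r3=39&39=39
STR r4, [52] → M[52]=-6
XOR r3, r6, #8 → r3=39^8=47
STR r6, [52] → M[52]=39
MUL r4, r4, r6 → r4=(-6)*39=-234
STR r6, [4] → M[4]=39
halt.

-234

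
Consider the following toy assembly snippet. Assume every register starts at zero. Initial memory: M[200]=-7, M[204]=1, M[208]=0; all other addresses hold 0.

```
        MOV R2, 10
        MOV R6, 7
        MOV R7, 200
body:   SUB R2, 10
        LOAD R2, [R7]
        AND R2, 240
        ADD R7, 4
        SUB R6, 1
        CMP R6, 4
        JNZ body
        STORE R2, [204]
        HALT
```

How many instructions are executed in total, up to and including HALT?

26

after MOV R2, 10: R2=10
after MOV R6, 7: R6=7
after MOV R7, 200: R7=200
after SUB R2, 10: R2=10-10=0
after LOAD R2, [R7]: R2=M[200]=-7
after AND R2, 240: R2=(-7)&240=240
after ADD R7, 4: R7=200+4=204
after SUB R6, 1: R6=7-1=6
CMP R6, 4  (cmp 6,4)
JNZ body: taken
after SUB R2, 10: R2=240-10=230
after LOAD R2, [R7]: R2=M[204]=1
after AND R2, 240: R2=1&240=0
after ADD R7, 4: R7=204+4=208
after SUB R6, 1: R6=6-1=5
CMP R6, 4  (cmp 5,4)
JNZ body: taken
after SUB R2, 10: R2=0-10=-10
after LOAD R2, [R7]: R2=M[208]=0
after AND R2, 240: R2=0&240=0
after ADD R7, 4: R7=208+4=212
after SUB R6, 1: R6=5-1=4
CMP R6, 4  (cmp 4,4)
JNZ body: not taken
STORE R2, [204] → M[204]=0
halt.
Total executed instructions: 26.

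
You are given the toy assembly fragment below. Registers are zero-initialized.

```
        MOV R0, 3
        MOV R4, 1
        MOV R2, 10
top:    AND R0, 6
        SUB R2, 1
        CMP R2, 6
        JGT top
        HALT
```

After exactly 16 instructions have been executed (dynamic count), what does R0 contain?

2

after MOV R0, 3: R0=3
after MOV R4, 1: R4=1
after MOV R2, 10: R2=10
after AND R0, 6: R0=3&6=2
after SUB R2, 1: R2=10-1=9
CMP R2, 6  (cmp 9,6)
JGT top: taken
after AND R0, 6: R0=2&6=2
after SUB R2, 1: R2=9-1=8
CMP R2, 6  (cmp 8,6)
JGT top: taken
after AND R0, 6: R0=2&6=2
after SUB R2, 1: R2=8-1=7
CMP R2, 6  (cmp 7,6)
JGT top: taken
after AND R0, 6: R0=2&6=2
After step 16: R0 = 2.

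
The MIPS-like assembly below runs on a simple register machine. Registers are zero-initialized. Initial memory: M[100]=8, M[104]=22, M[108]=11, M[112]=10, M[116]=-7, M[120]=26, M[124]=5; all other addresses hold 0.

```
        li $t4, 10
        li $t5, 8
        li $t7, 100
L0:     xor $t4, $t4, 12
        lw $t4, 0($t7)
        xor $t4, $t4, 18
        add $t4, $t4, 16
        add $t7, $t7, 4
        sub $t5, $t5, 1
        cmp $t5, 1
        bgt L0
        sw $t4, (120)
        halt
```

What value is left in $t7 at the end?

128

after li $t4, 10: $t4=10
after li $t5, 8: $t5=8
after li $t7, 100: $t7=100
after xor $t4, $t4, 12: $t4=10^12=6
after lw $t4, 0($t7): $t4=M[100]=8
after xor $t4, $t4, 18: $t4=8^18=26
after add $t4, $t4, 16: $t4=26+16=42
after add $t7, $t7, 4: $t7=100+4=104
after sub $t5, $t5, 1: $t5=8-1=7
cmp $t5, 1  (cmp 7,1)
bgt L0: taken
after xor $t4, $t4, 12: $t4=42^12=38
after lw $t4, 0($t7): $t4=M[104]=22
after xor $t4, $t4, 18: $t4=22^18=4
after add $t4, $t4, 16: $t4=4+16=20
after add $t7, $t7, 4: $t7=104+4=108
after sub $t5, $t5, 1: $t5=7-1=6
cmp $t5, 1  (cmp 6,1)
bgt L0: taken
after xor $t4, $t4, 12: $t4=20^12=24
after lw $t4, 0($t7): $t4=M[108]=11
after xor $t4, $t4, 18: $t4=11^18=25
after add $t4, $t4, 16: $t4=25+16=41
after add $t7, $t7, 4: $t7=108+4=112
after sub $t5, $t5, 1: $t5=6-1=5
cmp $t5, 1  (cmp 5,1)
bgt L0: taken
after xor $t4, $t4, 12: $t4=41^12=37
after lw $t4, 0($t7): $t4=M[112]=10
after xor $t4, $t4, 18: $t4=10^18=24
after add $t4, $t4, 16: $t4=24+16=40
after add $t7, $t7, 4: $t7=112+4=116
after sub $t5, $t5, 1: $t5=5-1=4
cmp $t5, 1  (cmp 4,1)
bgt L0: taken
after xor $t4, $t4, 12: $t4=40^12=36
after lw $t4, 0($t7): $t4=M[116]=-7
after xor $t4, $t4, 18: $t4=(-7)^18=-21
after add $t4, $t4, 16: $t4=(-21)+16=-5
after add $t7, $t7, 4: $t7=116+4=120
after sub $t5, $t5, 1: $t5=4-1=3
cmp $t5, 1  (cmp 3,1)
bgt L0: taken
after xor $t4, $t4, 12: $t4=(-5)^12=-9
after lw $t4, 0($t7): $t4=M[120]=26
after xor $t4, $t4, 18: $t4=26^18=8
after add $t4, $t4, 16: $t4=8+16=24
after add $t7, $t7, 4: $t7=120+4=124
after sub $t5, $t5, 1: $t5=3-1=2
cmp $t5, 1  (cmp 2,1)
bgt L0: taken
after xor $t4, $t4, 12: $t4=24^12=20
after lw $t4, 0($t7): $t4=M[124]=5
after xor $t4, $t4, 18: $t4=5^18=23
after add $t4, $t4, 16: $t4=23+16=39
after add $t7, $t7, 4: $t7=124+4=128
after sub $t5, $t5, 1: $t5=2-1=1
cmp $t5, 1  (cmp 1,1)
bgt L0: not taken
sw $t4, (120) → M[120]=39
halt.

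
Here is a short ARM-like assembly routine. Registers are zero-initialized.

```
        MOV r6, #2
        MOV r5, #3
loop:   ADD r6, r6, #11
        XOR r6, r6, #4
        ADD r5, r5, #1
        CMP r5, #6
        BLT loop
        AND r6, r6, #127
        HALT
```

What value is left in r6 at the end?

MOV r6, #2 → r6=2
MOV r5, #3 → r5=3
ADD r6, r6, #11 → r6=2+11=13
XOR r6, r6, #4 → r6=13^4=9
ADD r5, r5, #1 → r5=3+1=4
CMP r5, #6  (cmp 4,6)
BLT loop: taken
ADD r6, r6, #11 → r6=9+11=20
XOR r6, r6, #4 → r6=20^4=16
ADD r5, r5, #1 → r5=4+1=5
CMP r5, #6  (cmp 5,6)
BLT loop: taken
ADD r6, r6, #11 → r6=16+11=27
XOR r6, r6, #4 → r6=27^4=31
ADD r5, r5, #1 → r5=5+1=6
CMP r5, #6  (cmp 6,6)
BLT loop: not taken
AND r6, r6, #127 → r6=31&127=31
halt.

31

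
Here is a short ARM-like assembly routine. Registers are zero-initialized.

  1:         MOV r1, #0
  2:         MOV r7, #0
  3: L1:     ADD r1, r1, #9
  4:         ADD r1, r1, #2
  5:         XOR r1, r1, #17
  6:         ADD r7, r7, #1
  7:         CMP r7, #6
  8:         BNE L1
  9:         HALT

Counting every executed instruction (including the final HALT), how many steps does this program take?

r1=0
r7=0
r1=0+9=9
r1=9+2=11
r1=11^17=26
r7=0+1=1
CMP r7, #6  (cmp 1,6)
BNE L1: taken
r1=26+9=35
r1=35+2=37
r1=37^17=52
r7=1+1=2
CMP r7, #6  (cmp 2,6)
BNE L1: taken
r1=52+9=61
r1=61+2=63
r1=63^17=46
r7=2+1=3
CMP r7, #6  (cmp 3,6)
BNE L1: taken
r1=46+9=55
r1=55+2=57
r1=57^17=40
r7=3+1=4
CMP r7, #6  (cmp 4,6)
BNE L1: taken
r1=40+9=49
r1=49+2=51
r1=51^17=34
r7=4+1=5
CMP r7, #6  (cmp 5,6)
BNE L1: taken
r1=34+9=43
r1=43+2=45
r1=45^17=60
r7=5+1=6
CMP r7, #6  (cmp 6,6)
BNE L1: not taken
halt.
Total executed instructions: 39.

39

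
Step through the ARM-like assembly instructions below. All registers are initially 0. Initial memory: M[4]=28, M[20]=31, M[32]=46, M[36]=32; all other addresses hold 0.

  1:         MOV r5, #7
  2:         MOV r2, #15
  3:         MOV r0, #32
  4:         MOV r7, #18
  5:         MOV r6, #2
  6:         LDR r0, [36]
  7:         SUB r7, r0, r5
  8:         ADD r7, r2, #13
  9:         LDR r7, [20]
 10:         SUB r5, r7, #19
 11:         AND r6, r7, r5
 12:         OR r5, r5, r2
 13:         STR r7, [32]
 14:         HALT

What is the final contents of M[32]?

31

r5=7
r2=15
r0=32
r7=18
r6=2
r0=M[36]=32
r7=32-7=25
r7=15+13=28
r7=M[20]=31
r5=31-19=12
r6=31&12=12
r5=12|15=15
STR r7, [32] → M[32]=31
halt.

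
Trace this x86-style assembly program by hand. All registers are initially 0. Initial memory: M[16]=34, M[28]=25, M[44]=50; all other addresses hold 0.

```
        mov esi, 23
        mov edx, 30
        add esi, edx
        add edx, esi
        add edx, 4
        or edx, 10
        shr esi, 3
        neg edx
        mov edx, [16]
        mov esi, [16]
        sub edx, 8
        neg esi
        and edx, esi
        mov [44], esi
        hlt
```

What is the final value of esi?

esi=23
edx=30
esi=23+30=53
edx=30+53=83
edx=83+4=87
edx=87|10=95
esi=53>>3=6
edx=-(95)=-95
edx=M[16]=34
esi=M[16]=34
edx=34-8=26
esi=-(34)=-34
edx=26&(-34)=26
mov [44], esi → M[44]=-34
halt.

-34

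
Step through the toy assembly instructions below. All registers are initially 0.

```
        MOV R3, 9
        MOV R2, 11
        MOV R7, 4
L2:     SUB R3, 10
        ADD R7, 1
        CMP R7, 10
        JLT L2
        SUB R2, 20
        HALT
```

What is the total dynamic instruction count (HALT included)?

29

after MOV R3, 9: R3=9
after MOV R2, 11: R2=11
after MOV R7, 4: R7=4
after SUB R3, 10: R3=9-10=-1
after ADD R7, 1: R7=4+1=5
CMP R7, 10  (cmp 5,10)
JLT L2: taken
after SUB R3, 10: R3=(-1)-10=-11
after ADD R7, 1: R7=5+1=6
CMP R7, 10  (cmp 6,10)
JLT L2: taken
after SUB R3, 10: R3=(-11)-10=-21
after ADD R7, 1: R7=6+1=7
CMP R7, 10  (cmp 7,10)
JLT L2: taken
after SUB R3, 10: R3=(-21)-10=-31
after ADD R7, 1: R7=7+1=8
CMP R7, 10  (cmp 8,10)
JLT L2: taken
after SUB R3, 10: R3=(-31)-10=-41
after ADD R7, 1: R7=8+1=9
CMP R7, 10  (cmp 9,10)
JLT L2: taken
after SUB R3, 10: R3=(-41)-10=-51
after ADD R7, 1: R7=9+1=10
CMP R7, 10  (cmp 10,10)
JLT L2: not taken
after SUB R2, 20: R2=11-20=-9
halt.
Total executed instructions: 29.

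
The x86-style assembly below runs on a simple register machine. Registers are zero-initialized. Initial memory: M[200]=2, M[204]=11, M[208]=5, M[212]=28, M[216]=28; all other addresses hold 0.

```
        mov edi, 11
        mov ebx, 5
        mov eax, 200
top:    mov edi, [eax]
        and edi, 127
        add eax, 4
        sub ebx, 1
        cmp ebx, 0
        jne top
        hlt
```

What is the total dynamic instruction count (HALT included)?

34

mov edi, 11 → edi=11
mov ebx, 5 → ebx=5
mov eax, 200 → eax=200
mov edi, [eax] → edi=M[200]=2
and edi, 127 → edi=2&127=2
add eax, 4 → eax=200+4=204
sub ebx, 1 → ebx=5-1=4
cmp ebx, 0  (cmp 4,0)
jne top: taken
mov edi, [eax] → edi=M[204]=11
and edi, 127 → edi=11&127=11
add eax, 4 → eax=204+4=208
sub ebx, 1 → ebx=4-1=3
cmp ebx, 0  (cmp 3,0)
jne top: taken
mov edi, [eax] → edi=M[208]=5
and edi, 127 → edi=5&127=5
add eax, 4 → eax=208+4=212
sub ebx, 1 → ebx=3-1=2
cmp ebx, 0  (cmp 2,0)
jne top: taken
mov edi, [eax] → edi=M[212]=28
and edi, 127 → edi=28&127=28
add eax, 4 → eax=212+4=216
sub ebx, 1 → ebx=2-1=1
cmp ebx, 0  (cmp 1,0)
jne top: taken
mov edi, [eax] → edi=M[216]=28
and edi, 127 → edi=28&127=28
add eax, 4 → eax=216+4=220
sub ebx, 1 → ebx=1-1=0
cmp ebx, 0  (cmp 0,0)
jne top: not taken
halt.
Total executed instructions: 34.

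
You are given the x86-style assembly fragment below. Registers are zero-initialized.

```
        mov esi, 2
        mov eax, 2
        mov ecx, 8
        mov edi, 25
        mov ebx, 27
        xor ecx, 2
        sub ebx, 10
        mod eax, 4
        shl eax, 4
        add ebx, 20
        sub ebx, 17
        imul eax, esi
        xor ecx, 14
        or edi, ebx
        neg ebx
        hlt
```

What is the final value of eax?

after mov esi, 2: esi=2
after mov eax, 2: eax=2
after mov ecx, 8: ecx=8
after mov edi, 25: edi=25
after mov ebx, 27: ebx=27
after xor ecx, 2: ecx=8^2=10
after sub ebx, 10: ebx=27-10=17
after mod eax, 4: eax=2%4=2
after shl eax, 4: eax=2<<4=32
after add ebx, 20: ebx=17+20=37
after sub ebx, 17: ebx=37-17=20
after imul eax, esi: eax=32*2=64
after xor ecx, 14: ecx=10^14=4
after or edi, ebx: edi=25|20=29
after neg ebx: ebx=-(20)=-20
halt.

64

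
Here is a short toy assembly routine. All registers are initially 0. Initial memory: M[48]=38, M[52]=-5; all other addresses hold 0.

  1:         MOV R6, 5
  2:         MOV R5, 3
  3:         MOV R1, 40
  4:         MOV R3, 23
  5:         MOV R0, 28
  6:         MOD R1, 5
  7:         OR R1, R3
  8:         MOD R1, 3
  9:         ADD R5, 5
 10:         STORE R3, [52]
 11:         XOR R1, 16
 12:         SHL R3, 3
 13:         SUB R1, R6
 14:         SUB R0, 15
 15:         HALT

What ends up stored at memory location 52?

MOV R6, 5 → R6=5
MOV R5, 3 → R5=3
MOV R1, 40 → R1=40
MOV R3, 23 → R3=23
MOV R0, 28 → R0=28
MOD R1, 5 → R1=40%5=0
OR R1, R3 → R1=0|23=23
MOD R1, 3 → R1=23%3=2
ADD R5, 5 → R5=3+5=8
STORE R3, [52] → M[52]=23
XOR R1, 16 → R1=2^16=18
SHL R3, 3 → R3=23<<3=184
SUB R1, R6 → R1=18-5=13
SUB R0, 15 → R0=28-15=13
halt.

23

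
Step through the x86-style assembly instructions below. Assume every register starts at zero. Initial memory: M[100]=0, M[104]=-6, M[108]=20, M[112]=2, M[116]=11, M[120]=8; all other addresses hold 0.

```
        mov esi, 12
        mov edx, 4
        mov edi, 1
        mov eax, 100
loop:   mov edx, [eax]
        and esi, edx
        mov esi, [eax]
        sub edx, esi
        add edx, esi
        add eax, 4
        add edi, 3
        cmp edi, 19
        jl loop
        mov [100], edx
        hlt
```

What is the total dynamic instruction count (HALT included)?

60

mov esi, 12 → esi=12
mov edx, 4 → edx=4
mov edi, 1 → edi=1
mov eax, 100 → eax=100
mov edx, [eax] → edx=M[100]=0
and esi, edx → esi=12&0=0
mov esi, [eax] → esi=M[100]=0
sub edx, esi → edx=0-0=0
add edx, esi → edx=0+0=0
add eax, 4 → eax=100+4=104
add edi, 3 → edi=1+3=4
cmp edi, 19  (cmp 4,19)
jl loop: taken
mov edx, [eax] → edx=M[104]=-6
and esi, edx → esi=0&(-6)=0
mov esi, [eax] → esi=M[104]=-6
sub edx, esi → edx=(-6)-(-6)=0
add edx, esi → edx=0+(-6)=-6
add eax, 4 → eax=104+4=108
add edi, 3 → edi=4+3=7
cmp edi, 19  (cmp 7,19)
jl loop: taken
mov edx, [eax] → edx=M[108]=20
and esi, edx → esi=(-6)&20=16
mov esi, [eax] → esi=M[108]=20
sub edx, esi → edx=20-20=0
add edx, esi → edx=0+20=20
add eax, 4 → eax=108+4=112
add edi, 3 → edi=7+3=10
cmp edi, 19  (cmp 10,19)
jl loop: taken
mov edx, [eax] → edx=M[112]=2
and esi, edx → esi=20&2=0
mov esi, [eax] → esi=M[112]=2
sub edx, esi → edx=2-2=0
add edx, esi → edx=0+2=2
add eax, 4 → eax=112+4=116
add edi, 3 → edi=10+3=13
cmp edi, 19  (cmp 13,19)
jl loop: taken
mov edx, [eax] → edx=M[116]=11
and esi, edx → esi=2&11=2
mov esi, [eax] → esi=M[116]=11
sub edx, esi → edx=11-11=0
add edx, esi → edx=0+11=11
add eax, 4 → eax=116+4=120
add edi, 3 → edi=13+3=16
cmp edi, 19  (cmp 16,19)
jl loop: taken
mov edx, [eax] → edx=M[120]=8
and esi, edx → esi=11&8=8
mov esi, [eax] → esi=M[120]=8
sub edx, esi → edx=8-8=0
add edx, esi → edx=0+8=8
add eax, 4 → eax=120+4=124
add edi, 3 → edi=16+3=19
cmp edi, 19  (cmp 19,19)
jl loop: not taken
mov [100], edx → M[100]=8
halt.
Total executed instructions: 60.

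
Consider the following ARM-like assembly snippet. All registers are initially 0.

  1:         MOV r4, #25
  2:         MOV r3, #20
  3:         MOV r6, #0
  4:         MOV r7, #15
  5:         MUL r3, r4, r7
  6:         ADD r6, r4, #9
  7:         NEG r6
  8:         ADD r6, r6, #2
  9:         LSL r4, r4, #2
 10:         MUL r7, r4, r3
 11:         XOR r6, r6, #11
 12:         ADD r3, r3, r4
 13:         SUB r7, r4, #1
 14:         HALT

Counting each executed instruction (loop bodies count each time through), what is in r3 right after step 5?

after MOV r4, #25: r4=25
after MOV r3, #20: r3=20
after MOV r6, #0: r6=0
after MOV r7, #15: r7=15
after MUL r3, r4, r7: r3=25*15=375
After step 5: r3 = 375.

375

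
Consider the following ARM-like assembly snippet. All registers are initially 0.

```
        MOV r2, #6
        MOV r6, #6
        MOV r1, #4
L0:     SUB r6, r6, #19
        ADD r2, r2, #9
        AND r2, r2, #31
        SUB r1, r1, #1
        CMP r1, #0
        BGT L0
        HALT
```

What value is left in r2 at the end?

10

after MOV r2, #6: r2=6
after MOV r6, #6: r6=6
after MOV r1, #4: r1=4
after SUB r6, r6, #19: r6=6-19=-13
after ADD r2, r2, #9: r2=6+9=15
after AND r2, r2, #31: r2=15&31=15
after SUB r1, r1, #1: r1=4-1=3
CMP r1, #0  (cmp 3,0)
BGT L0: taken
after SUB r6, r6, #19: r6=(-13)-19=-32
after ADD r2, r2, #9: r2=15+9=24
after AND r2, r2, #31: r2=24&31=24
after SUB r1, r1, #1: r1=3-1=2
CMP r1, #0  (cmp 2,0)
BGT L0: taken
after SUB r6, r6, #19: r6=(-32)-19=-51
after ADD r2, r2, #9: r2=24+9=33
after AND r2, r2, #31: r2=33&31=1
after SUB r1, r1, #1: r1=2-1=1
CMP r1, #0  (cmp 1,0)
BGT L0: taken
after SUB r6, r6, #19: r6=(-51)-19=-70
after ADD r2, r2, #9: r2=1+9=10
after AND r2, r2, #31: r2=10&31=10
after SUB r1, r1, #1: r1=1-1=0
CMP r1, #0  (cmp 0,0)
BGT L0: not taken
halt.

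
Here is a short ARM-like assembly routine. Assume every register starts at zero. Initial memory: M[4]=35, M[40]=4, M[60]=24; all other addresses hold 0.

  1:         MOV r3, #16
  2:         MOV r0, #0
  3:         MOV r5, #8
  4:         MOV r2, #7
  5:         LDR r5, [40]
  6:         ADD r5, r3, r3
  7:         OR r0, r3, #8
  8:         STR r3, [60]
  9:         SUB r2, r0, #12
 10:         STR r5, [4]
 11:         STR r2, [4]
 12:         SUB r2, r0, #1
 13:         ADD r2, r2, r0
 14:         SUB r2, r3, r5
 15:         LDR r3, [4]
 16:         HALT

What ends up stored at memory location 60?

16

after MOV r3, #16: r3=16
after MOV r0, #0: r0=0
after MOV r5, #8: r5=8
after MOV r2, #7: r2=7
after LDR r5, [40]: r5=M[40]=4
after ADD r5, r3, r3: r5=16+16=32
after OR r0, r3, #8: r0=16|8=24
STR r3, [60] → M[60]=16
after SUB r2, r0, #12: r2=24-12=12
STR r5, [4] → M[4]=32
STR r2, [4] → M[4]=12
after SUB r2, r0, #1: r2=24-1=23
after ADD r2, r2, r0: r2=23+24=47
after SUB r2, r3, r5: r2=16-32=-16
after LDR r3, [4]: r3=M[4]=12
halt.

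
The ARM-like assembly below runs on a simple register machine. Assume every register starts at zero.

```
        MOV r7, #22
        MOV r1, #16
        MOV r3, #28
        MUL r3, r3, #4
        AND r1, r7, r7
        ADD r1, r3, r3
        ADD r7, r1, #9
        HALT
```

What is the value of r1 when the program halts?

224

MOV r7, #22 → r7=22
MOV r1, #16 → r1=16
MOV r3, #28 → r3=28
MUL r3, r3, #4 → r3=28*4=112
AND r1, r7, r7 → r1=22&22=22
ADD r1, r3, r3 → r1=112+112=224
ADD r7, r1, #9 → r7=224+9=233
halt.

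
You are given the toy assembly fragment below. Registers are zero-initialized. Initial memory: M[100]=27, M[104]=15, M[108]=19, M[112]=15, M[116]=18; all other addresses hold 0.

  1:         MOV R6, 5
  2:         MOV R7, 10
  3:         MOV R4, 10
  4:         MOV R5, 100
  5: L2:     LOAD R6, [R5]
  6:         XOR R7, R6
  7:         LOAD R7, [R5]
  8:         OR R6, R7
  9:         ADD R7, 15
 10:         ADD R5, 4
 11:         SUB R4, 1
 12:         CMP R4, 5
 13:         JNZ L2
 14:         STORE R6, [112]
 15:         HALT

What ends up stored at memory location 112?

MOV R6, 5 → R6=5
MOV R7, 10 → R7=10
MOV R4, 10 → R4=10
MOV R5, 100 → R5=100
LOAD R6, [R5] → R6=M[100]=27
XOR R7, R6 → R7=10^27=17
LOAD R7, [R5] → R7=M[100]=27
OR R6, R7 → R6=27|27=27
ADD R7, 15 → R7=27+15=42
ADD R5, 4 → R5=100+4=104
SUB R4, 1 → R4=10-1=9
CMP R4, 5  (cmp 9,5)
JNZ L2: taken
LOAD R6, [R5] → R6=M[104]=15
XOR R7, R6 → R7=42^15=37
LOAD R7, [R5] → R7=M[104]=15
OR R6, R7 → R6=15|15=15
ADD R7, 15 → R7=15+15=30
ADD R5, 4 → R5=104+4=108
SUB R4, 1 → R4=9-1=8
CMP R4, 5  (cmp 8,5)
JNZ L2: taken
LOAD R6, [R5] → R6=M[108]=19
XOR R7, R6 → R7=30^19=13
LOAD R7, [R5] → R7=M[108]=19
OR R6, R7 → R6=19|19=19
ADD R7, 15 → R7=19+15=34
ADD R5, 4 → R5=108+4=112
SUB R4, 1 → R4=8-1=7
CMP R4, 5  (cmp 7,5)
JNZ L2: taken
LOAD R6, [R5] → R6=M[112]=15
XOR R7, R6 → R7=34^15=45
LOAD R7, [R5] → R7=M[112]=15
OR R6, R7 → R6=15|15=15
ADD R7, 15 → R7=15+15=30
ADD R5, 4 → R5=112+4=116
SUB R4, 1 → R4=7-1=6
CMP R4, 5  (cmp 6,5)
JNZ L2: taken
LOAD R6, [R5] → R6=M[116]=18
XOR R7, R6 → R7=30^18=12
LOAD R7, [R5] → R7=M[116]=18
OR R6, R7 → R6=18|18=18
ADD R7, 15 → R7=18+15=33
ADD R5, 4 → R5=116+4=120
SUB R4, 1 → R4=6-1=5
CMP R4, 5  (cmp 5,5)
JNZ L2: not taken
STORE R6, [112] → M[112]=18
halt.

18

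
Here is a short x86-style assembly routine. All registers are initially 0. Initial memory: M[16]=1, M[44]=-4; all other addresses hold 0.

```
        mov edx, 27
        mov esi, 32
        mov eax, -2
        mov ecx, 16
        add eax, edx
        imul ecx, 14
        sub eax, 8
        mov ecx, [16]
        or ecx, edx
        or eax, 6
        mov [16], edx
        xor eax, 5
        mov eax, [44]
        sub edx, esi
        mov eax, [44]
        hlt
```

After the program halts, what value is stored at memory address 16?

27

mov edx, 27 → edx=27
mov esi, 32 → esi=32
mov eax, -2 → eax=-2
mov ecx, 16 → ecx=16
add eax, edx → eax=(-2)+27=25
imul ecx, 14 → ecx=16*14=224
sub eax, 8 → eax=25-8=17
mov ecx, [16] → ecx=M[16]=1
or ecx, edx → ecx=1|27=27
or eax, 6 → eax=17|6=23
mov [16], edx → M[16]=27
xor eax, 5 → eax=23^5=18
mov eax, [44] → eax=M[44]=-4
sub edx, esi → edx=27-32=-5
mov eax, [44] → eax=M[44]=-4
halt.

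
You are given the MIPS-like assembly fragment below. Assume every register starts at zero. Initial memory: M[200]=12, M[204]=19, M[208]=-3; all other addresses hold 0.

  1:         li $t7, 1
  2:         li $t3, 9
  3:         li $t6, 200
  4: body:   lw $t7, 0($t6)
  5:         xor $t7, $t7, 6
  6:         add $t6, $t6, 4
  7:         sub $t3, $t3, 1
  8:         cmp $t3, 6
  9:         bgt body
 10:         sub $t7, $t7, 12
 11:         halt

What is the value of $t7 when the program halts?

after li $t7, 1: $t7=1
after li $t3, 9: $t3=9
after li $t6, 200: $t6=200
after lw $t7, 0($t6): $t7=M[200]=12
after xor $t7, $t7, 6: $t7=12^6=10
after add $t6, $t6, 4: $t6=200+4=204
after sub $t3, $t3, 1: $t3=9-1=8
cmp $t3, 6  (cmp 8,6)
bgt body: taken
after lw $t7, 0($t6): $t7=M[204]=19
after xor $t7, $t7, 6: $t7=19^6=21
after add $t6, $t6, 4: $t6=204+4=208
after sub $t3, $t3, 1: $t3=8-1=7
cmp $t3, 6  (cmp 7,6)
bgt body: taken
after lw $t7, 0($t6): $t7=M[208]=-3
after xor $t7, $t7, 6: $t7=(-3)^6=-5
after add $t6, $t6, 4: $t6=208+4=212
after sub $t3, $t3, 1: $t3=7-1=6
cmp $t3, 6  (cmp 6,6)
bgt body: not taken
after sub $t7, $t7, 12: $t7=(-5)-12=-17
halt.

-17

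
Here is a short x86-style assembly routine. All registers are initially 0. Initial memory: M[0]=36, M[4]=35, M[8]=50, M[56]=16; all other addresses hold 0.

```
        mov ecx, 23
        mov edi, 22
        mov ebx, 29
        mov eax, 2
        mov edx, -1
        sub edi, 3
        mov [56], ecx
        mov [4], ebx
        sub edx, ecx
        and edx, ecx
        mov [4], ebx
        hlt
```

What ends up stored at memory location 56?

after mov ecx, 23: ecx=23
after mov edi, 22: edi=22
after mov ebx, 29: ebx=29
after mov eax, 2: eax=2
after mov edx, -1: edx=-1
after sub edi, 3: edi=22-3=19
mov [56], ecx → M[56]=23
mov [4], ebx → M[4]=29
after sub edx, ecx: edx=(-1)-23=-24
after and edx, ecx: edx=(-24)&23=0
mov [4], ebx → M[4]=29
halt.

23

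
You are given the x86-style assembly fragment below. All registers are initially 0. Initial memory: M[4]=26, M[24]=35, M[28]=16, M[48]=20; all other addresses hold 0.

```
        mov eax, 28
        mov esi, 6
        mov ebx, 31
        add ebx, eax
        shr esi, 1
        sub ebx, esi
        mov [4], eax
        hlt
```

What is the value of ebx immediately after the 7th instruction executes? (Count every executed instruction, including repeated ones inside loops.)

mov eax, 28 → eax=28
mov esi, 6 → esi=6
mov ebx, 31 → ebx=31
add ebx, eax → ebx=31+28=59
shr esi, 1 → esi=6>>1=3
sub ebx, esi → ebx=59-3=56
mov [4], eax → M[4]=28
After step 7: ebx = 56.

56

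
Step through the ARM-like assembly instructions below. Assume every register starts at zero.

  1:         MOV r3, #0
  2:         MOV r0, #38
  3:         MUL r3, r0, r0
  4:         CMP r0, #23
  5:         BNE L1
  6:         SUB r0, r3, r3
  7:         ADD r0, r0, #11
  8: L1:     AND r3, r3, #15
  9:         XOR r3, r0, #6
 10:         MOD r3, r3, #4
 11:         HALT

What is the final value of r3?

0

r3=0
r0=38
r3=38*38=1444
CMP r0, #23  (cmp 38,23)
BNE L1: taken
r3=1444&15=4
r3=38^6=32
r3=32%4=0
halt.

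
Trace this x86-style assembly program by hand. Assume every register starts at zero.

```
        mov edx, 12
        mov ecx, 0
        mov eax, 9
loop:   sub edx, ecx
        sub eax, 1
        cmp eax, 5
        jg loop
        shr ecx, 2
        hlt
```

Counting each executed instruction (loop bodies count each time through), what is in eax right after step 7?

8

after mov edx, 12: edx=12
after mov ecx, 0: ecx=0
after mov eax, 9: eax=9
after sub edx, ecx: edx=12-0=12
after sub eax, 1: eax=9-1=8
cmp eax, 5  (cmp 8,5)
jg loop: taken
After step 7: eax = 8.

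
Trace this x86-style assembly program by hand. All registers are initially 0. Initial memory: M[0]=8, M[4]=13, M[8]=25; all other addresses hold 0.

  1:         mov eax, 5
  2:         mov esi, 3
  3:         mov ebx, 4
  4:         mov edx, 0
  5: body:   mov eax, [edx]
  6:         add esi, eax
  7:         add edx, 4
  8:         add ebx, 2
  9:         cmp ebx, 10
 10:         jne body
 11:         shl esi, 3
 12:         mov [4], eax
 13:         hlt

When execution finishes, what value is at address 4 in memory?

eax=5
esi=3
ebx=4
edx=0
eax=M[0]=8
esi=3+8=11
edx=0+4=4
ebx=4+2=6
cmp ebx, 10  (cmp 6,10)
jne body: taken
eax=M[4]=13
esi=11+13=24
edx=4+4=8
ebx=6+2=8
cmp ebx, 10  (cmp 8,10)
jne body: taken
eax=M[8]=25
esi=24+25=49
edx=8+4=12
ebx=8+2=10
cmp ebx, 10  (cmp 10,10)
jne body: not taken
esi=49<<3=392
mov [4], eax → M[4]=25
halt.

25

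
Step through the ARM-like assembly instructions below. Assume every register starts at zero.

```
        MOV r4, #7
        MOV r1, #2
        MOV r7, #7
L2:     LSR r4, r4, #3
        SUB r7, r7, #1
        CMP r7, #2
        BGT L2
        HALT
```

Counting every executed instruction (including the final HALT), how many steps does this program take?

24

r4=7
r1=2
r7=7
r4=7>>3=0
r7=7-1=6
CMP r7, #2  (cmp 6,2)
BGT L2: taken
r4=0>>3=0
r7=6-1=5
CMP r7, #2  (cmp 5,2)
BGT L2: taken
r4=0>>3=0
r7=5-1=4
CMP r7, #2  (cmp 4,2)
BGT L2: taken
r4=0>>3=0
r7=4-1=3
CMP r7, #2  (cmp 3,2)
BGT L2: taken
r4=0>>3=0
r7=3-1=2
CMP r7, #2  (cmp 2,2)
BGT L2: not taken
halt.
Total executed instructions: 24.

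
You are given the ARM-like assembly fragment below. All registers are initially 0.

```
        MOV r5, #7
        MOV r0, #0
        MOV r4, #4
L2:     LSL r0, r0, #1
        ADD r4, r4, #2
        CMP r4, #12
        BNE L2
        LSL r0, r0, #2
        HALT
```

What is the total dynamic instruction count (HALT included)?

r5=7
r0=0
r4=4
r0=0<<1=0
r4=4+2=6
CMP r4, #12  (cmp 6,12)
BNE L2: taken
r0=0<<1=0
r4=6+2=8
CMP r4, #12  (cmp 8,12)
BNE L2: taken
r0=0<<1=0
r4=8+2=10
CMP r4, #12  (cmp 10,12)
BNE L2: taken
r0=0<<1=0
r4=10+2=12
CMP r4, #12  (cmp 12,12)
BNE L2: not taken
r0=0<<2=0
halt.
Total executed instructions: 21.

21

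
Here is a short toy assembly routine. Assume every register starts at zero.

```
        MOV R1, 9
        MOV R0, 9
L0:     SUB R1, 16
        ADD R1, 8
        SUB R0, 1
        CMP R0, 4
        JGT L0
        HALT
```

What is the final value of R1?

-31

MOV R1, 9 → R1=9
MOV R0, 9 → R0=9
SUB R1, 16 → R1=9-16=-7
ADD R1, 8 → R1=(-7)+8=1
SUB R0, 1 → R0=9-1=8
CMP R0, 4  (cmp 8,4)
JGT L0: taken
SUB R1, 16 → R1=1-16=-15
ADD R1, 8 → R1=(-15)+8=-7
SUB R0, 1 → R0=8-1=7
CMP R0, 4  (cmp 7,4)
JGT L0: taken
SUB R1, 16 → R1=(-7)-16=-23
ADD R1, 8 → R1=(-23)+8=-15
SUB R0, 1 → R0=7-1=6
CMP R0, 4  (cmp 6,4)
JGT L0: taken
SUB R1, 16 → R1=(-15)-16=-31
ADD R1, 8 → R1=(-31)+8=-23
SUB R0, 1 → R0=6-1=5
CMP R0, 4  (cmp 5,4)
JGT L0: taken
SUB R1, 16 → R1=(-23)-16=-39
ADD R1, 8 → R1=(-39)+8=-31
SUB R0, 1 → R0=5-1=4
CMP R0, 4  (cmp 4,4)
JGT L0: not taken
halt.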